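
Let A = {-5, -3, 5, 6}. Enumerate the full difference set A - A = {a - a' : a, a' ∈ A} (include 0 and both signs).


A - A = {a - a' : a, a' ∈ A}.
Compute a - a' for each ordered pair (a, a'):
a = -5: -5--5=0, -5--3=-2, -5-5=-10, -5-6=-11
a = -3: -3--5=2, -3--3=0, -3-5=-8, -3-6=-9
a = 5: 5--5=10, 5--3=8, 5-5=0, 5-6=-1
a = 6: 6--5=11, 6--3=9, 6-5=1, 6-6=0
Collecting distinct values (and noting 0 appears from a-a):
A - A = {-11, -10, -9, -8, -2, -1, 0, 1, 2, 8, 9, 10, 11}
|A - A| = 13

A - A = {-11, -10, -9, -8, -2, -1, 0, 1, 2, 8, 9, 10, 11}


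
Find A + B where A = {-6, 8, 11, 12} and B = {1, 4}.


A + B = {a + b : a ∈ A, b ∈ B}.
Enumerate all |A|·|B| = 4·2 = 8 pairs (a, b) and collect distinct sums.
a = -6: -6+1=-5, -6+4=-2
a = 8: 8+1=9, 8+4=12
a = 11: 11+1=12, 11+4=15
a = 12: 12+1=13, 12+4=16
Collecting distinct sums: A + B = {-5, -2, 9, 12, 13, 15, 16}
|A + B| = 7

A + B = {-5, -2, 9, 12, 13, 15, 16}


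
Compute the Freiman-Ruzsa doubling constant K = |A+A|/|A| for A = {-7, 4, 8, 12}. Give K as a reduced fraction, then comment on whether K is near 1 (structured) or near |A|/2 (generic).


|A| = 4.
Compute A + A by enumerating all 16 pairs.
A + A = {-14, -3, 1, 5, 8, 12, 16, 20, 24}, so |A + A| = 9.
K = |A + A| / |A| = 9/4 (already in lowest terms) ≈ 2.2500.
Reference: AP of size 4 gives K = 7/4 ≈ 1.7500; a fully generic set of size 4 gives K ≈ 2.5000.

|A| = 4, |A + A| = 9, K = 9/4.


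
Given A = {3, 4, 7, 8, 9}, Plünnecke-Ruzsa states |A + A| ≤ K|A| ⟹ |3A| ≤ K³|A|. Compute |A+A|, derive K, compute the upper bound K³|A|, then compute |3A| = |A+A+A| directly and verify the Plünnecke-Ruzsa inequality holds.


|A| = 5.
Step 1: Compute A + A by enumerating all 25 pairs.
A + A = {6, 7, 8, 10, 11, 12, 13, 14, 15, 16, 17, 18}, so |A + A| = 12.
Step 2: Doubling constant K = |A + A|/|A| = 12/5 = 12/5 ≈ 2.4000.
Step 3: Plünnecke-Ruzsa gives |3A| ≤ K³·|A| = (2.4000)³ · 5 ≈ 69.1200.
Step 4: Compute 3A = A + A + A directly by enumerating all triples (a,b,c) ∈ A³; |3A| = 19.
Step 5: Check 19 ≤ 69.1200? Yes ✓.

K = 12/5, Plünnecke-Ruzsa bound K³|A| ≈ 69.1200, |3A| = 19, inequality holds.


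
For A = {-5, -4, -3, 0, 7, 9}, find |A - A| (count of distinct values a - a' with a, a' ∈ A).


A - A = {a - a' : a, a' ∈ A}; |A| = 6.
Bounds: 2|A|-1 ≤ |A - A| ≤ |A|² - |A| + 1, i.e. 11 ≤ |A - A| ≤ 31.
Note: 0 ∈ A - A always (from a - a). The set is symmetric: if d ∈ A - A then -d ∈ A - A.
Enumerate nonzero differences d = a - a' with a > a' (then include -d):
Positive differences: {1, 2, 3, 4, 5, 7, 9, 10, 11, 12, 13, 14}
Full difference set: {0} ∪ (positive diffs) ∪ (negative diffs).
|A - A| = 1 + 2·12 = 25 (matches direct enumeration: 25).

|A - A| = 25


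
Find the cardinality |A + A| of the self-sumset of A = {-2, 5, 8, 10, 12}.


A + A = {a + a' : a, a' ∈ A}; |A| = 5.
General bounds: 2|A| - 1 ≤ |A + A| ≤ |A|(|A|+1)/2, i.e. 9 ≤ |A + A| ≤ 15.
Lower bound 2|A|-1 is attained iff A is an arithmetic progression.
Enumerate sums a + a' for a ≤ a' (symmetric, so this suffices):
a = -2: -2+-2=-4, -2+5=3, -2+8=6, -2+10=8, -2+12=10
a = 5: 5+5=10, 5+8=13, 5+10=15, 5+12=17
a = 8: 8+8=16, 8+10=18, 8+12=20
a = 10: 10+10=20, 10+12=22
a = 12: 12+12=24
Distinct sums: {-4, 3, 6, 8, 10, 13, 15, 16, 17, 18, 20, 22, 24}
|A + A| = 13

|A + A| = 13


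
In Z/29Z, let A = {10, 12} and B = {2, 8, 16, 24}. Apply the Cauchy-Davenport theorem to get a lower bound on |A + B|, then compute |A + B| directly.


Cauchy-Davenport: |A + B| ≥ min(p, |A| + |B| - 1) for A, B nonempty in Z/pZ.
|A| = 2, |B| = 4, p = 29.
CD lower bound = min(29, 2 + 4 - 1) = min(29, 5) = 5.
Compute A + B mod 29 directly:
a = 10: 10+2=12, 10+8=18, 10+16=26, 10+24=5
a = 12: 12+2=14, 12+8=20, 12+16=28, 12+24=7
A + B = {5, 7, 12, 14, 18, 20, 26, 28}, so |A + B| = 8.
Verify: 8 ≥ 5? Yes ✓.

CD lower bound = 5, actual |A + B| = 8.


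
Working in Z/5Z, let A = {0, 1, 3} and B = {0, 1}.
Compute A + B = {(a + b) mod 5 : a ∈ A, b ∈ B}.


Work in Z/5Z: reduce every sum a + b modulo 5.
Enumerate all 6 pairs:
a = 0: 0+0=0, 0+1=1
a = 1: 1+0=1, 1+1=2
a = 3: 3+0=3, 3+1=4
Distinct residues collected: {0, 1, 2, 3, 4}
|A + B| = 5 (out of 5 total residues).

A + B = {0, 1, 2, 3, 4}


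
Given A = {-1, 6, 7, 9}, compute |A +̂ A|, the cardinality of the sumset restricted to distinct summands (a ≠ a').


Restricted sumset: A +̂ A = {a + a' : a ∈ A, a' ∈ A, a ≠ a'}.
Equivalently, take A + A and drop any sum 2a that is achievable ONLY as a + a for a ∈ A (i.e. sums representable only with equal summands).
Enumerate pairs (a, a') with a < a' (symmetric, so each unordered pair gives one sum; this covers all a ≠ a'):
  -1 + 6 = 5
  -1 + 7 = 6
  -1 + 9 = 8
  6 + 7 = 13
  6 + 9 = 15
  7 + 9 = 16
Collected distinct sums: {5, 6, 8, 13, 15, 16}
|A +̂ A| = 6
(Reference bound: |A +̂ A| ≥ 2|A| - 3 for |A| ≥ 2, with |A| = 4 giving ≥ 5.)

|A +̂ A| = 6


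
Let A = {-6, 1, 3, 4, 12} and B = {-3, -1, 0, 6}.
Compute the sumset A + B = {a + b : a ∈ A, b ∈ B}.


A + B = {a + b : a ∈ A, b ∈ B}.
Enumerate all |A|·|B| = 5·4 = 20 pairs (a, b) and collect distinct sums.
a = -6: -6+-3=-9, -6+-1=-7, -6+0=-6, -6+6=0
a = 1: 1+-3=-2, 1+-1=0, 1+0=1, 1+6=7
a = 3: 3+-3=0, 3+-1=2, 3+0=3, 3+6=9
a = 4: 4+-3=1, 4+-1=3, 4+0=4, 4+6=10
a = 12: 12+-3=9, 12+-1=11, 12+0=12, 12+6=18
Collecting distinct sums: A + B = {-9, -7, -6, -2, 0, 1, 2, 3, 4, 7, 9, 10, 11, 12, 18}
|A + B| = 15

A + B = {-9, -7, -6, -2, 0, 1, 2, 3, 4, 7, 9, 10, 11, 12, 18}


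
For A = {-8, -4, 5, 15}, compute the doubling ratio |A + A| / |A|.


|A| = 4.
Compute A + A by enumerating all 16 pairs.
A + A = {-16, -12, -8, -3, 1, 7, 10, 11, 20, 30}, so |A + A| = 10.
K = |A + A| / |A| = 10/4 = 5/2 ≈ 2.5000.
Reference: AP of size 4 gives K = 7/4 ≈ 1.7500; a fully generic set of size 4 gives K ≈ 2.5000.

|A| = 4, |A + A| = 10, K = 10/4 = 5/2.


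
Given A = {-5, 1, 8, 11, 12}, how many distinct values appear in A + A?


A + A = {a + a' : a, a' ∈ A}; |A| = 5.
General bounds: 2|A| - 1 ≤ |A + A| ≤ |A|(|A|+1)/2, i.e. 9 ≤ |A + A| ≤ 15.
Lower bound 2|A|-1 is attained iff A is an arithmetic progression.
Enumerate sums a + a' for a ≤ a' (symmetric, so this suffices):
a = -5: -5+-5=-10, -5+1=-4, -5+8=3, -5+11=6, -5+12=7
a = 1: 1+1=2, 1+8=9, 1+11=12, 1+12=13
a = 8: 8+8=16, 8+11=19, 8+12=20
a = 11: 11+11=22, 11+12=23
a = 12: 12+12=24
Distinct sums: {-10, -4, 2, 3, 6, 7, 9, 12, 13, 16, 19, 20, 22, 23, 24}
|A + A| = 15

|A + A| = 15


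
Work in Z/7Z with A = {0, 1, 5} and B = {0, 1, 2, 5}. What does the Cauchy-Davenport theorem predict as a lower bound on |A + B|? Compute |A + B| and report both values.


Cauchy-Davenport: |A + B| ≥ min(p, |A| + |B| - 1) for A, B nonempty in Z/pZ.
|A| = 3, |B| = 4, p = 7.
CD lower bound = min(7, 3 + 4 - 1) = min(7, 6) = 6.
Compute A + B mod 7 directly:
a = 0: 0+0=0, 0+1=1, 0+2=2, 0+5=5
a = 1: 1+0=1, 1+1=2, 1+2=3, 1+5=6
a = 5: 5+0=5, 5+1=6, 5+2=0, 5+5=3
A + B = {0, 1, 2, 3, 5, 6}, so |A + B| = 6.
Verify: 6 ≥ 6? Yes ✓.

CD lower bound = 6, actual |A + B| = 6.


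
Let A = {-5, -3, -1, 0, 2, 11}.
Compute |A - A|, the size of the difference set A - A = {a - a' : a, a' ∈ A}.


A - A = {a - a' : a, a' ∈ A}; |A| = 6.
Bounds: 2|A|-1 ≤ |A - A| ≤ |A|² - |A| + 1, i.e. 11 ≤ |A - A| ≤ 31.
Note: 0 ∈ A - A always (from a - a). The set is symmetric: if d ∈ A - A then -d ∈ A - A.
Enumerate nonzero differences d = a - a' with a > a' (then include -d):
Positive differences: {1, 2, 3, 4, 5, 7, 9, 11, 12, 14, 16}
Full difference set: {0} ∪ (positive diffs) ∪ (negative diffs).
|A - A| = 1 + 2·11 = 23 (matches direct enumeration: 23).

|A - A| = 23


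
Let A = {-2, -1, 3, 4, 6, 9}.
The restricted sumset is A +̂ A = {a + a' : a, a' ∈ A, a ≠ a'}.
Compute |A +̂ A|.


Restricted sumset: A +̂ A = {a + a' : a ∈ A, a' ∈ A, a ≠ a'}.
Equivalently, take A + A and drop any sum 2a that is achievable ONLY as a + a for a ∈ A (i.e. sums representable only with equal summands).
Enumerate pairs (a, a') with a < a' (symmetric, so each unordered pair gives one sum; this covers all a ≠ a'):
  -2 + -1 = -3
  -2 + 3 = 1
  -2 + 4 = 2
  -2 + 6 = 4
  -2 + 9 = 7
  -1 + 3 = 2
  -1 + 4 = 3
  -1 + 6 = 5
  -1 + 9 = 8
  3 + 4 = 7
  3 + 6 = 9
  3 + 9 = 12
  4 + 6 = 10
  4 + 9 = 13
  6 + 9 = 15
Collected distinct sums: {-3, 1, 2, 3, 4, 5, 7, 8, 9, 10, 12, 13, 15}
|A +̂ A| = 13
(Reference bound: |A +̂ A| ≥ 2|A| - 3 for |A| ≥ 2, with |A| = 6 giving ≥ 9.)

|A +̂ A| = 13


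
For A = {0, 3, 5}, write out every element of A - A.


A - A = {a - a' : a, a' ∈ A}.
Compute a - a' for each ordered pair (a, a'):
a = 0: 0-0=0, 0-3=-3, 0-5=-5
a = 3: 3-0=3, 3-3=0, 3-5=-2
a = 5: 5-0=5, 5-3=2, 5-5=0
Collecting distinct values (and noting 0 appears from a-a):
A - A = {-5, -3, -2, 0, 2, 3, 5}
|A - A| = 7

A - A = {-5, -3, -2, 0, 2, 3, 5}


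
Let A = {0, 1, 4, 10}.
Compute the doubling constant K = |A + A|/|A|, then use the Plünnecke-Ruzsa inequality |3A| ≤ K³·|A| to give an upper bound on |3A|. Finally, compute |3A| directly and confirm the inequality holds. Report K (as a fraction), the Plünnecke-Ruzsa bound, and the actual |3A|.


|A| = 4.
Step 1: Compute A + A by enumerating all 16 pairs.
A + A = {0, 1, 2, 4, 5, 8, 10, 11, 14, 20}, so |A + A| = 10.
Step 2: Doubling constant K = |A + A|/|A| = 10/4 = 10/4 ≈ 2.5000.
Step 3: Plünnecke-Ruzsa gives |3A| ≤ K³·|A| = (2.5000)³ · 4 ≈ 62.5000.
Step 4: Compute 3A = A + A + A directly by enumerating all triples (a,b,c) ∈ A³; |3A| = 19.
Step 5: Check 19 ≤ 62.5000? Yes ✓.

K = 10/4, Plünnecke-Ruzsa bound K³|A| ≈ 62.5000, |3A| = 19, inequality holds.


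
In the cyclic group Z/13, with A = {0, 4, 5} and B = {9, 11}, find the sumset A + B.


Work in Z/13Z: reduce every sum a + b modulo 13.
Enumerate all 6 pairs:
a = 0: 0+9=9, 0+11=11
a = 4: 4+9=0, 4+11=2
a = 5: 5+9=1, 5+11=3
Distinct residues collected: {0, 1, 2, 3, 9, 11}
|A + B| = 6 (out of 13 total residues).

A + B = {0, 1, 2, 3, 9, 11}


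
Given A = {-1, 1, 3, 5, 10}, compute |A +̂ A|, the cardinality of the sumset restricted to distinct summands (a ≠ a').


Restricted sumset: A +̂ A = {a + a' : a ∈ A, a' ∈ A, a ≠ a'}.
Equivalently, take A + A and drop any sum 2a that is achievable ONLY as a + a for a ∈ A (i.e. sums representable only with equal summands).
Enumerate pairs (a, a') with a < a' (symmetric, so each unordered pair gives one sum; this covers all a ≠ a'):
  -1 + 1 = 0
  -1 + 3 = 2
  -1 + 5 = 4
  -1 + 10 = 9
  1 + 3 = 4
  1 + 5 = 6
  1 + 10 = 11
  3 + 5 = 8
  3 + 10 = 13
  5 + 10 = 15
Collected distinct sums: {0, 2, 4, 6, 8, 9, 11, 13, 15}
|A +̂ A| = 9
(Reference bound: |A +̂ A| ≥ 2|A| - 3 for |A| ≥ 2, with |A| = 5 giving ≥ 7.)

|A +̂ A| = 9


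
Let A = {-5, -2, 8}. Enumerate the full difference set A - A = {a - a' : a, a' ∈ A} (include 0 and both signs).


A - A = {a - a' : a, a' ∈ A}.
Compute a - a' for each ordered pair (a, a'):
a = -5: -5--5=0, -5--2=-3, -5-8=-13
a = -2: -2--5=3, -2--2=0, -2-8=-10
a = 8: 8--5=13, 8--2=10, 8-8=0
Collecting distinct values (and noting 0 appears from a-a):
A - A = {-13, -10, -3, 0, 3, 10, 13}
|A - A| = 7

A - A = {-13, -10, -3, 0, 3, 10, 13}


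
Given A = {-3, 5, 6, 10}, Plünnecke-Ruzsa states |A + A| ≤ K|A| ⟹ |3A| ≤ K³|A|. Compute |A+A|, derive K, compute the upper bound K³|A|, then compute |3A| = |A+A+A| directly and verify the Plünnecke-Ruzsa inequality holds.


|A| = 4.
Step 1: Compute A + A by enumerating all 16 pairs.
A + A = {-6, 2, 3, 7, 10, 11, 12, 15, 16, 20}, so |A + A| = 10.
Step 2: Doubling constant K = |A + A|/|A| = 10/4 = 10/4 ≈ 2.5000.
Step 3: Plünnecke-Ruzsa gives |3A| ≤ K³·|A| = (2.5000)³ · 4 ≈ 62.5000.
Step 4: Compute 3A = A + A + A directly by enumerating all triples (a,b,c) ∈ A³; |3A| = 19.
Step 5: Check 19 ≤ 62.5000? Yes ✓.

K = 10/4, Plünnecke-Ruzsa bound K³|A| ≈ 62.5000, |3A| = 19, inequality holds.


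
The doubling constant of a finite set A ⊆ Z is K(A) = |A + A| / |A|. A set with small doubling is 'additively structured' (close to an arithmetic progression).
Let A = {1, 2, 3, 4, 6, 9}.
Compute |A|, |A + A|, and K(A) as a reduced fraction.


|A| = 6.
Compute A + A by enumerating all 36 pairs.
A + A = {2, 3, 4, 5, 6, 7, 8, 9, 10, 11, 12, 13, 15, 18}, so |A + A| = 14.
K = |A + A| / |A| = 14/6 = 7/3 ≈ 2.3333.
Reference: AP of size 6 gives K = 11/6 ≈ 1.8333; a fully generic set of size 6 gives K ≈ 3.5000.

|A| = 6, |A + A| = 14, K = 14/6 = 7/3.


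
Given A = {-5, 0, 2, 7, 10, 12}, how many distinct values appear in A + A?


A + A = {a + a' : a, a' ∈ A}; |A| = 6.
General bounds: 2|A| - 1 ≤ |A + A| ≤ |A|(|A|+1)/2, i.e. 11 ≤ |A + A| ≤ 21.
Lower bound 2|A|-1 is attained iff A is an arithmetic progression.
Enumerate sums a + a' for a ≤ a' (symmetric, so this suffices):
a = -5: -5+-5=-10, -5+0=-5, -5+2=-3, -5+7=2, -5+10=5, -5+12=7
a = 0: 0+0=0, 0+2=2, 0+7=7, 0+10=10, 0+12=12
a = 2: 2+2=4, 2+7=9, 2+10=12, 2+12=14
a = 7: 7+7=14, 7+10=17, 7+12=19
a = 10: 10+10=20, 10+12=22
a = 12: 12+12=24
Distinct sums: {-10, -5, -3, 0, 2, 4, 5, 7, 9, 10, 12, 14, 17, 19, 20, 22, 24}
|A + A| = 17

|A + A| = 17


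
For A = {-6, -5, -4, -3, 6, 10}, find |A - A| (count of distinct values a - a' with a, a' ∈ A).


A - A = {a - a' : a, a' ∈ A}; |A| = 6.
Bounds: 2|A|-1 ≤ |A - A| ≤ |A|² - |A| + 1, i.e. 11 ≤ |A - A| ≤ 31.
Note: 0 ∈ A - A always (from a - a). The set is symmetric: if d ∈ A - A then -d ∈ A - A.
Enumerate nonzero differences d = a - a' with a > a' (then include -d):
Positive differences: {1, 2, 3, 4, 9, 10, 11, 12, 13, 14, 15, 16}
Full difference set: {0} ∪ (positive diffs) ∪ (negative diffs).
|A - A| = 1 + 2·12 = 25 (matches direct enumeration: 25).

|A - A| = 25


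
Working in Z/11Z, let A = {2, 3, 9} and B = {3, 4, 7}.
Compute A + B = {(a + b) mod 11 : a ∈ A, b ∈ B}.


Work in Z/11Z: reduce every sum a + b modulo 11.
Enumerate all 9 pairs:
a = 2: 2+3=5, 2+4=6, 2+7=9
a = 3: 3+3=6, 3+4=7, 3+7=10
a = 9: 9+3=1, 9+4=2, 9+7=5
Distinct residues collected: {1, 2, 5, 6, 7, 9, 10}
|A + B| = 7 (out of 11 total residues).

A + B = {1, 2, 5, 6, 7, 9, 10}


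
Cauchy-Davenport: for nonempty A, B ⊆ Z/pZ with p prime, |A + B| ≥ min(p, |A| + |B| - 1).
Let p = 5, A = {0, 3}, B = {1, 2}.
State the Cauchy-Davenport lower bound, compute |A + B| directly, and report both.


Cauchy-Davenport: |A + B| ≥ min(p, |A| + |B| - 1) for A, B nonempty in Z/pZ.
|A| = 2, |B| = 2, p = 5.
CD lower bound = min(5, 2 + 2 - 1) = min(5, 3) = 3.
Compute A + B mod 5 directly:
a = 0: 0+1=1, 0+2=2
a = 3: 3+1=4, 3+2=0
A + B = {0, 1, 2, 4}, so |A + B| = 4.
Verify: 4 ≥ 3? Yes ✓.

CD lower bound = 3, actual |A + B| = 4.


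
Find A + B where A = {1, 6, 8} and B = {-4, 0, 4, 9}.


A + B = {a + b : a ∈ A, b ∈ B}.
Enumerate all |A|·|B| = 3·4 = 12 pairs (a, b) and collect distinct sums.
a = 1: 1+-4=-3, 1+0=1, 1+4=5, 1+9=10
a = 6: 6+-4=2, 6+0=6, 6+4=10, 6+9=15
a = 8: 8+-4=4, 8+0=8, 8+4=12, 8+9=17
Collecting distinct sums: A + B = {-3, 1, 2, 4, 5, 6, 8, 10, 12, 15, 17}
|A + B| = 11

A + B = {-3, 1, 2, 4, 5, 6, 8, 10, 12, 15, 17}


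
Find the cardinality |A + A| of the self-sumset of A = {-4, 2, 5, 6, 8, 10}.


A + A = {a + a' : a, a' ∈ A}; |A| = 6.
General bounds: 2|A| - 1 ≤ |A + A| ≤ |A|(|A|+1)/2, i.e. 11 ≤ |A + A| ≤ 21.
Lower bound 2|A|-1 is attained iff A is an arithmetic progression.
Enumerate sums a + a' for a ≤ a' (symmetric, so this suffices):
a = -4: -4+-4=-8, -4+2=-2, -4+5=1, -4+6=2, -4+8=4, -4+10=6
a = 2: 2+2=4, 2+5=7, 2+6=8, 2+8=10, 2+10=12
a = 5: 5+5=10, 5+6=11, 5+8=13, 5+10=15
a = 6: 6+6=12, 6+8=14, 6+10=16
a = 8: 8+8=16, 8+10=18
a = 10: 10+10=20
Distinct sums: {-8, -2, 1, 2, 4, 6, 7, 8, 10, 11, 12, 13, 14, 15, 16, 18, 20}
|A + A| = 17

|A + A| = 17


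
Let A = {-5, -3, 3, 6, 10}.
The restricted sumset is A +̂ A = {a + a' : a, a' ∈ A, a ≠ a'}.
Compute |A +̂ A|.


Restricted sumset: A +̂ A = {a + a' : a ∈ A, a' ∈ A, a ≠ a'}.
Equivalently, take A + A and drop any sum 2a that is achievable ONLY as a + a for a ∈ A (i.e. sums representable only with equal summands).
Enumerate pairs (a, a') with a < a' (symmetric, so each unordered pair gives one sum; this covers all a ≠ a'):
  -5 + -3 = -8
  -5 + 3 = -2
  -5 + 6 = 1
  -5 + 10 = 5
  -3 + 3 = 0
  -3 + 6 = 3
  -3 + 10 = 7
  3 + 6 = 9
  3 + 10 = 13
  6 + 10 = 16
Collected distinct sums: {-8, -2, 0, 1, 3, 5, 7, 9, 13, 16}
|A +̂ A| = 10
(Reference bound: |A +̂ A| ≥ 2|A| - 3 for |A| ≥ 2, with |A| = 5 giving ≥ 7.)

|A +̂ A| = 10


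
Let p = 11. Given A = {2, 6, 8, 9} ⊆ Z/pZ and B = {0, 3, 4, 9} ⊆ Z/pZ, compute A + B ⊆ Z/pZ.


Work in Z/11Z: reduce every sum a + b modulo 11.
Enumerate all 16 pairs:
a = 2: 2+0=2, 2+3=5, 2+4=6, 2+9=0
a = 6: 6+0=6, 6+3=9, 6+4=10, 6+9=4
a = 8: 8+0=8, 8+3=0, 8+4=1, 8+9=6
a = 9: 9+0=9, 9+3=1, 9+4=2, 9+9=7
Distinct residues collected: {0, 1, 2, 4, 5, 6, 7, 8, 9, 10}
|A + B| = 10 (out of 11 total residues).

A + B = {0, 1, 2, 4, 5, 6, 7, 8, 9, 10}


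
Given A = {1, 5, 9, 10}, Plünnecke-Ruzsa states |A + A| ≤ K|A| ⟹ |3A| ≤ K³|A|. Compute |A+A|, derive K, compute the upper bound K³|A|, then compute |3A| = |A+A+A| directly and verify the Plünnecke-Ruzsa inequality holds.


|A| = 4.
Step 1: Compute A + A by enumerating all 16 pairs.
A + A = {2, 6, 10, 11, 14, 15, 18, 19, 20}, so |A + A| = 9.
Step 2: Doubling constant K = |A + A|/|A| = 9/4 = 9/4 ≈ 2.2500.
Step 3: Plünnecke-Ruzsa gives |3A| ≤ K³·|A| = (2.2500)³ · 4 ≈ 45.5625.
Step 4: Compute 3A = A + A + A directly by enumerating all triples (a,b,c) ∈ A³; |3A| = 16.
Step 5: Check 16 ≤ 45.5625? Yes ✓.

K = 9/4, Plünnecke-Ruzsa bound K³|A| ≈ 45.5625, |3A| = 16, inequality holds.


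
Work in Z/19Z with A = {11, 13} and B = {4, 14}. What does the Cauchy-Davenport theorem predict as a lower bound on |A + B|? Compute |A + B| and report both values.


Cauchy-Davenport: |A + B| ≥ min(p, |A| + |B| - 1) for A, B nonempty in Z/pZ.
|A| = 2, |B| = 2, p = 19.
CD lower bound = min(19, 2 + 2 - 1) = min(19, 3) = 3.
Compute A + B mod 19 directly:
a = 11: 11+4=15, 11+14=6
a = 13: 13+4=17, 13+14=8
A + B = {6, 8, 15, 17}, so |A + B| = 4.
Verify: 4 ≥ 3? Yes ✓.

CD lower bound = 3, actual |A + B| = 4.


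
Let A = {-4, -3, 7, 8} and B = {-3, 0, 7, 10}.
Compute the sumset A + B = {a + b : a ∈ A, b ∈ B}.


A + B = {a + b : a ∈ A, b ∈ B}.
Enumerate all |A|·|B| = 4·4 = 16 pairs (a, b) and collect distinct sums.
a = -4: -4+-3=-7, -4+0=-4, -4+7=3, -4+10=6
a = -3: -3+-3=-6, -3+0=-3, -3+7=4, -3+10=7
a = 7: 7+-3=4, 7+0=7, 7+7=14, 7+10=17
a = 8: 8+-3=5, 8+0=8, 8+7=15, 8+10=18
Collecting distinct sums: A + B = {-7, -6, -4, -3, 3, 4, 5, 6, 7, 8, 14, 15, 17, 18}
|A + B| = 14

A + B = {-7, -6, -4, -3, 3, 4, 5, 6, 7, 8, 14, 15, 17, 18}


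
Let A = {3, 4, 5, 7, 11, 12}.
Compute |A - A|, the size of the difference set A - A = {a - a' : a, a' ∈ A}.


A - A = {a - a' : a, a' ∈ A}; |A| = 6.
Bounds: 2|A|-1 ≤ |A - A| ≤ |A|² - |A| + 1, i.e. 11 ≤ |A - A| ≤ 31.
Note: 0 ∈ A - A always (from a - a). The set is symmetric: if d ∈ A - A then -d ∈ A - A.
Enumerate nonzero differences d = a - a' with a > a' (then include -d):
Positive differences: {1, 2, 3, 4, 5, 6, 7, 8, 9}
Full difference set: {0} ∪ (positive diffs) ∪ (negative diffs).
|A - A| = 1 + 2·9 = 19 (matches direct enumeration: 19).

|A - A| = 19


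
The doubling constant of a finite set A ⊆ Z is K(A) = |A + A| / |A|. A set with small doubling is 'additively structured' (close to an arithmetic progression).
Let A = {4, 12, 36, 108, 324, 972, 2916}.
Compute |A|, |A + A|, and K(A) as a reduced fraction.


|A| = 7.
Compute A + A by enumerating all 49 pairs.
A + A = {8, 16, 24, 40, 48, 72, 112, 120, 144, 216, 328, 336, 360, 432, 648, 976, 984, 1008, 1080, 1296, 1944, 2920, 2928, 2952, 3024, 3240, 3888, 5832}, so |A + A| = 28.
K = |A + A| / |A| = 28/7 = 4/1 ≈ 4.0000.
Reference: AP of size 7 gives K = 13/7 ≈ 1.8571; a fully generic set of size 7 gives K ≈ 4.0000.

|A| = 7, |A + A| = 28, K = 28/7 = 4/1.


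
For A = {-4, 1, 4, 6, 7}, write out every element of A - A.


A - A = {a - a' : a, a' ∈ A}.
Compute a - a' for each ordered pair (a, a'):
a = -4: -4--4=0, -4-1=-5, -4-4=-8, -4-6=-10, -4-7=-11
a = 1: 1--4=5, 1-1=0, 1-4=-3, 1-6=-5, 1-7=-6
a = 4: 4--4=8, 4-1=3, 4-4=0, 4-6=-2, 4-7=-3
a = 6: 6--4=10, 6-1=5, 6-4=2, 6-6=0, 6-7=-1
a = 7: 7--4=11, 7-1=6, 7-4=3, 7-6=1, 7-7=0
Collecting distinct values (and noting 0 appears from a-a):
A - A = {-11, -10, -8, -6, -5, -3, -2, -1, 0, 1, 2, 3, 5, 6, 8, 10, 11}
|A - A| = 17

A - A = {-11, -10, -8, -6, -5, -3, -2, -1, 0, 1, 2, 3, 5, 6, 8, 10, 11}


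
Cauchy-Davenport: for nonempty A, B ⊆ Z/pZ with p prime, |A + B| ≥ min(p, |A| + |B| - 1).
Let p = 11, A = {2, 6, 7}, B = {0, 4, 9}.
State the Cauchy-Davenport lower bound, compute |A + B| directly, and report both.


Cauchy-Davenport: |A + B| ≥ min(p, |A| + |B| - 1) for A, B nonempty in Z/pZ.
|A| = 3, |B| = 3, p = 11.
CD lower bound = min(11, 3 + 3 - 1) = min(11, 5) = 5.
Compute A + B mod 11 directly:
a = 2: 2+0=2, 2+4=6, 2+9=0
a = 6: 6+0=6, 6+4=10, 6+9=4
a = 7: 7+0=7, 7+4=0, 7+9=5
A + B = {0, 2, 4, 5, 6, 7, 10}, so |A + B| = 7.
Verify: 7 ≥ 5? Yes ✓.

CD lower bound = 5, actual |A + B| = 7.


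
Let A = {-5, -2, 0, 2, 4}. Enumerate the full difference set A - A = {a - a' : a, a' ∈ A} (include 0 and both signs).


A - A = {a - a' : a, a' ∈ A}.
Compute a - a' for each ordered pair (a, a'):
a = -5: -5--5=0, -5--2=-3, -5-0=-5, -5-2=-7, -5-4=-9
a = -2: -2--5=3, -2--2=0, -2-0=-2, -2-2=-4, -2-4=-6
a = 0: 0--5=5, 0--2=2, 0-0=0, 0-2=-2, 0-4=-4
a = 2: 2--5=7, 2--2=4, 2-0=2, 2-2=0, 2-4=-2
a = 4: 4--5=9, 4--2=6, 4-0=4, 4-2=2, 4-4=0
Collecting distinct values (and noting 0 appears from a-a):
A - A = {-9, -7, -6, -5, -4, -3, -2, 0, 2, 3, 4, 5, 6, 7, 9}
|A - A| = 15

A - A = {-9, -7, -6, -5, -4, -3, -2, 0, 2, 3, 4, 5, 6, 7, 9}


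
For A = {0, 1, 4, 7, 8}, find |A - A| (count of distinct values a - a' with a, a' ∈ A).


A - A = {a - a' : a, a' ∈ A}; |A| = 5.
Bounds: 2|A|-1 ≤ |A - A| ≤ |A|² - |A| + 1, i.e. 9 ≤ |A - A| ≤ 21.
Note: 0 ∈ A - A always (from a - a). The set is symmetric: if d ∈ A - A then -d ∈ A - A.
Enumerate nonzero differences d = a - a' with a > a' (then include -d):
Positive differences: {1, 3, 4, 6, 7, 8}
Full difference set: {0} ∪ (positive diffs) ∪ (negative diffs).
|A - A| = 1 + 2·6 = 13 (matches direct enumeration: 13).

|A - A| = 13


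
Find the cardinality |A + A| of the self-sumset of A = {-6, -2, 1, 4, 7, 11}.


A + A = {a + a' : a, a' ∈ A}; |A| = 6.
General bounds: 2|A| - 1 ≤ |A + A| ≤ |A|(|A|+1)/2, i.e. 11 ≤ |A + A| ≤ 21.
Lower bound 2|A|-1 is attained iff A is an arithmetic progression.
Enumerate sums a + a' for a ≤ a' (symmetric, so this suffices):
a = -6: -6+-6=-12, -6+-2=-8, -6+1=-5, -6+4=-2, -6+7=1, -6+11=5
a = -2: -2+-2=-4, -2+1=-1, -2+4=2, -2+7=5, -2+11=9
a = 1: 1+1=2, 1+4=5, 1+7=8, 1+11=12
a = 4: 4+4=8, 4+7=11, 4+11=15
a = 7: 7+7=14, 7+11=18
a = 11: 11+11=22
Distinct sums: {-12, -8, -5, -4, -2, -1, 1, 2, 5, 8, 9, 11, 12, 14, 15, 18, 22}
|A + A| = 17

|A + A| = 17


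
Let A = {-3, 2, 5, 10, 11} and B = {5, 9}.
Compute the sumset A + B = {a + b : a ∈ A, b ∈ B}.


A + B = {a + b : a ∈ A, b ∈ B}.
Enumerate all |A|·|B| = 5·2 = 10 pairs (a, b) and collect distinct sums.
a = -3: -3+5=2, -3+9=6
a = 2: 2+5=7, 2+9=11
a = 5: 5+5=10, 5+9=14
a = 10: 10+5=15, 10+9=19
a = 11: 11+5=16, 11+9=20
Collecting distinct sums: A + B = {2, 6, 7, 10, 11, 14, 15, 16, 19, 20}
|A + B| = 10

A + B = {2, 6, 7, 10, 11, 14, 15, 16, 19, 20}


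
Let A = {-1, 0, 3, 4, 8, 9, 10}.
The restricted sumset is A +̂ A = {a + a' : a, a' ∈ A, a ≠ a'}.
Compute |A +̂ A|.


Restricted sumset: A +̂ A = {a + a' : a ∈ A, a' ∈ A, a ≠ a'}.
Equivalently, take A + A and drop any sum 2a that is achievable ONLY as a + a for a ∈ A (i.e. sums representable only with equal summands).
Enumerate pairs (a, a') with a < a' (symmetric, so each unordered pair gives one sum; this covers all a ≠ a'):
  -1 + 0 = -1
  -1 + 3 = 2
  -1 + 4 = 3
  -1 + 8 = 7
  -1 + 9 = 8
  -1 + 10 = 9
  0 + 3 = 3
  0 + 4 = 4
  0 + 8 = 8
  0 + 9 = 9
  0 + 10 = 10
  3 + 4 = 7
  3 + 8 = 11
  3 + 9 = 12
  3 + 10 = 13
  4 + 8 = 12
  4 + 9 = 13
  4 + 10 = 14
  8 + 9 = 17
  8 + 10 = 18
  9 + 10 = 19
Collected distinct sums: {-1, 2, 3, 4, 7, 8, 9, 10, 11, 12, 13, 14, 17, 18, 19}
|A +̂ A| = 15
(Reference bound: |A +̂ A| ≥ 2|A| - 3 for |A| ≥ 2, with |A| = 7 giving ≥ 11.)

|A +̂ A| = 15


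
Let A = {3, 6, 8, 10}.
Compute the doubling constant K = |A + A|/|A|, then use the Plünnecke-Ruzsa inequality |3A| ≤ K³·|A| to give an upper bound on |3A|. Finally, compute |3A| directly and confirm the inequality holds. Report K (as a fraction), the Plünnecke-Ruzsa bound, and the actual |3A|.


|A| = 4.
Step 1: Compute A + A by enumerating all 16 pairs.
A + A = {6, 9, 11, 12, 13, 14, 16, 18, 20}, so |A + A| = 9.
Step 2: Doubling constant K = |A + A|/|A| = 9/4 = 9/4 ≈ 2.2500.
Step 3: Plünnecke-Ruzsa gives |3A| ≤ K³·|A| = (2.2500)³ · 4 ≈ 45.5625.
Step 4: Compute 3A = A + A + A directly by enumerating all triples (a,b,c) ∈ A³; |3A| = 16.
Step 5: Check 16 ≤ 45.5625? Yes ✓.

K = 9/4, Plünnecke-Ruzsa bound K³|A| ≈ 45.5625, |3A| = 16, inequality holds.


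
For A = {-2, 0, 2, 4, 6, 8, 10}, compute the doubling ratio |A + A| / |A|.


|A| = 7.
Compute A + A by enumerating all 49 pairs.
A + A = {-4, -2, 0, 2, 4, 6, 8, 10, 12, 14, 16, 18, 20}, so |A + A| = 13.
K = |A + A| / |A| = 13/7 (already in lowest terms) ≈ 1.8571.
Reference: AP of size 7 gives K = 13/7 ≈ 1.8571; a fully generic set of size 7 gives K ≈ 4.0000.

|A| = 7, |A + A| = 13, K = 13/7.


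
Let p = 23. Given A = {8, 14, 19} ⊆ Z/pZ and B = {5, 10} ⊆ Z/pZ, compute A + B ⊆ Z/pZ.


Work in Z/23Z: reduce every sum a + b modulo 23.
Enumerate all 6 pairs:
a = 8: 8+5=13, 8+10=18
a = 14: 14+5=19, 14+10=1
a = 19: 19+5=1, 19+10=6
Distinct residues collected: {1, 6, 13, 18, 19}
|A + B| = 5 (out of 23 total residues).

A + B = {1, 6, 13, 18, 19}


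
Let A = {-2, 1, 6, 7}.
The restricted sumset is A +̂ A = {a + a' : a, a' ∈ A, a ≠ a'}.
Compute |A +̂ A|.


Restricted sumset: A +̂ A = {a + a' : a ∈ A, a' ∈ A, a ≠ a'}.
Equivalently, take A + A and drop any sum 2a that is achievable ONLY as a + a for a ∈ A (i.e. sums representable only with equal summands).
Enumerate pairs (a, a') with a < a' (symmetric, so each unordered pair gives one sum; this covers all a ≠ a'):
  -2 + 1 = -1
  -2 + 6 = 4
  -2 + 7 = 5
  1 + 6 = 7
  1 + 7 = 8
  6 + 7 = 13
Collected distinct sums: {-1, 4, 5, 7, 8, 13}
|A +̂ A| = 6
(Reference bound: |A +̂ A| ≥ 2|A| - 3 for |A| ≥ 2, with |A| = 4 giving ≥ 5.)

|A +̂ A| = 6


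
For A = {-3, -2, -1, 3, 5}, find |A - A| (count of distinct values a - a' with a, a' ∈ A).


A - A = {a - a' : a, a' ∈ A}; |A| = 5.
Bounds: 2|A|-1 ≤ |A - A| ≤ |A|² - |A| + 1, i.e. 9 ≤ |A - A| ≤ 21.
Note: 0 ∈ A - A always (from a - a). The set is symmetric: if d ∈ A - A then -d ∈ A - A.
Enumerate nonzero differences d = a - a' with a > a' (then include -d):
Positive differences: {1, 2, 4, 5, 6, 7, 8}
Full difference set: {0} ∪ (positive diffs) ∪ (negative diffs).
|A - A| = 1 + 2·7 = 15 (matches direct enumeration: 15).

|A - A| = 15


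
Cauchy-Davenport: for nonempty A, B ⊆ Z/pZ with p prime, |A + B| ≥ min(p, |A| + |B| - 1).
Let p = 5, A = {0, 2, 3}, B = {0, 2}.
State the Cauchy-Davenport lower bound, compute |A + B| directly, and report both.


Cauchy-Davenport: |A + B| ≥ min(p, |A| + |B| - 1) for A, B nonempty in Z/pZ.
|A| = 3, |B| = 2, p = 5.
CD lower bound = min(5, 3 + 2 - 1) = min(5, 4) = 4.
Compute A + B mod 5 directly:
a = 0: 0+0=0, 0+2=2
a = 2: 2+0=2, 2+2=4
a = 3: 3+0=3, 3+2=0
A + B = {0, 2, 3, 4}, so |A + B| = 4.
Verify: 4 ≥ 4? Yes ✓.

CD lower bound = 4, actual |A + B| = 4.


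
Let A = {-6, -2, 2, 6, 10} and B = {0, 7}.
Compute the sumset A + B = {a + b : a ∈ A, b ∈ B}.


A + B = {a + b : a ∈ A, b ∈ B}.
Enumerate all |A|·|B| = 5·2 = 10 pairs (a, b) and collect distinct sums.
a = -6: -6+0=-6, -6+7=1
a = -2: -2+0=-2, -2+7=5
a = 2: 2+0=2, 2+7=9
a = 6: 6+0=6, 6+7=13
a = 10: 10+0=10, 10+7=17
Collecting distinct sums: A + B = {-6, -2, 1, 2, 5, 6, 9, 10, 13, 17}
|A + B| = 10

A + B = {-6, -2, 1, 2, 5, 6, 9, 10, 13, 17}


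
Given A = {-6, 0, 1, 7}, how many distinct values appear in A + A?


A + A = {a + a' : a, a' ∈ A}; |A| = 4.
General bounds: 2|A| - 1 ≤ |A + A| ≤ |A|(|A|+1)/2, i.e. 7 ≤ |A + A| ≤ 10.
Lower bound 2|A|-1 is attained iff A is an arithmetic progression.
Enumerate sums a + a' for a ≤ a' (symmetric, so this suffices):
a = -6: -6+-6=-12, -6+0=-6, -6+1=-5, -6+7=1
a = 0: 0+0=0, 0+1=1, 0+7=7
a = 1: 1+1=2, 1+7=8
a = 7: 7+7=14
Distinct sums: {-12, -6, -5, 0, 1, 2, 7, 8, 14}
|A + A| = 9

|A + A| = 9


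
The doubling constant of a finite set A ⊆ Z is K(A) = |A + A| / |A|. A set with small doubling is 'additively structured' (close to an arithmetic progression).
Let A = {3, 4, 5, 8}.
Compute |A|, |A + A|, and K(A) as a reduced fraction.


|A| = 4.
Compute A + A by enumerating all 16 pairs.
A + A = {6, 7, 8, 9, 10, 11, 12, 13, 16}, so |A + A| = 9.
K = |A + A| / |A| = 9/4 (already in lowest terms) ≈ 2.2500.
Reference: AP of size 4 gives K = 7/4 ≈ 1.7500; a fully generic set of size 4 gives K ≈ 2.5000.

|A| = 4, |A + A| = 9, K = 9/4.


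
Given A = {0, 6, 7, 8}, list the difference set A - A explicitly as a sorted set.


A - A = {a - a' : a, a' ∈ A}.
Compute a - a' for each ordered pair (a, a'):
a = 0: 0-0=0, 0-6=-6, 0-7=-7, 0-8=-8
a = 6: 6-0=6, 6-6=0, 6-7=-1, 6-8=-2
a = 7: 7-0=7, 7-6=1, 7-7=0, 7-8=-1
a = 8: 8-0=8, 8-6=2, 8-7=1, 8-8=0
Collecting distinct values (and noting 0 appears from a-a):
A - A = {-8, -7, -6, -2, -1, 0, 1, 2, 6, 7, 8}
|A - A| = 11

A - A = {-8, -7, -6, -2, -1, 0, 1, 2, 6, 7, 8}


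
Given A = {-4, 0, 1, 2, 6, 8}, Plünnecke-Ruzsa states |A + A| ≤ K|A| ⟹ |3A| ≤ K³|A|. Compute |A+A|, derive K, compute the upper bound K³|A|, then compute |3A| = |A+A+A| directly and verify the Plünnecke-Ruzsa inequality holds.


|A| = 6.
Step 1: Compute A + A by enumerating all 36 pairs.
A + A = {-8, -4, -3, -2, 0, 1, 2, 3, 4, 6, 7, 8, 9, 10, 12, 14, 16}, so |A + A| = 17.
Step 2: Doubling constant K = |A + A|/|A| = 17/6 = 17/6 ≈ 2.8333.
Step 3: Plünnecke-Ruzsa gives |3A| ≤ K³·|A| = (2.8333)³ · 6 ≈ 136.4722.
Step 4: Compute 3A = A + A + A directly by enumerating all triples (a,b,c) ∈ A³; |3A| = 30.
Step 5: Check 30 ≤ 136.4722? Yes ✓.

K = 17/6, Plünnecke-Ruzsa bound K³|A| ≈ 136.4722, |3A| = 30, inequality holds.


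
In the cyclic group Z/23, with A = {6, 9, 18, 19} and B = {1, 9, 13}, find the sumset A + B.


Work in Z/23Z: reduce every sum a + b modulo 23.
Enumerate all 12 pairs:
a = 6: 6+1=7, 6+9=15, 6+13=19
a = 9: 9+1=10, 9+9=18, 9+13=22
a = 18: 18+1=19, 18+9=4, 18+13=8
a = 19: 19+1=20, 19+9=5, 19+13=9
Distinct residues collected: {4, 5, 7, 8, 9, 10, 15, 18, 19, 20, 22}
|A + B| = 11 (out of 23 total residues).

A + B = {4, 5, 7, 8, 9, 10, 15, 18, 19, 20, 22}


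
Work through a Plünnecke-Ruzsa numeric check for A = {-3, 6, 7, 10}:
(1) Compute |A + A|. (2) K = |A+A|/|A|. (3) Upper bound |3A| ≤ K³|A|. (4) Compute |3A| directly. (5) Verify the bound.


|A| = 4.
Step 1: Compute A + A by enumerating all 16 pairs.
A + A = {-6, 3, 4, 7, 12, 13, 14, 16, 17, 20}, so |A + A| = 10.
Step 2: Doubling constant K = |A + A|/|A| = 10/4 = 10/4 ≈ 2.5000.
Step 3: Plünnecke-Ruzsa gives |3A| ≤ K³·|A| = (2.5000)³ · 4 ≈ 62.5000.
Step 4: Compute 3A = A + A + A directly by enumerating all triples (a,b,c) ∈ A³; |3A| = 20.
Step 5: Check 20 ≤ 62.5000? Yes ✓.

K = 10/4, Plünnecke-Ruzsa bound K³|A| ≈ 62.5000, |3A| = 20, inequality holds.


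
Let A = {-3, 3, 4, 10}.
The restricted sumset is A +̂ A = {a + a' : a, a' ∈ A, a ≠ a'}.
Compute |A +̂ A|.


Restricted sumset: A +̂ A = {a + a' : a ∈ A, a' ∈ A, a ≠ a'}.
Equivalently, take A + A and drop any sum 2a that is achievable ONLY as a + a for a ∈ A (i.e. sums representable only with equal summands).
Enumerate pairs (a, a') with a < a' (symmetric, so each unordered pair gives one sum; this covers all a ≠ a'):
  -3 + 3 = 0
  -3 + 4 = 1
  -3 + 10 = 7
  3 + 4 = 7
  3 + 10 = 13
  4 + 10 = 14
Collected distinct sums: {0, 1, 7, 13, 14}
|A +̂ A| = 5
(Reference bound: |A +̂ A| ≥ 2|A| - 3 for |A| ≥ 2, with |A| = 4 giving ≥ 5.)

|A +̂ A| = 5


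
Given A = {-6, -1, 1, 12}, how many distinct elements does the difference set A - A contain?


A - A = {a - a' : a, a' ∈ A}; |A| = 4.
Bounds: 2|A|-1 ≤ |A - A| ≤ |A|² - |A| + 1, i.e. 7 ≤ |A - A| ≤ 13.
Note: 0 ∈ A - A always (from a - a). The set is symmetric: if d ∈ A - A then -d ∈ A - A.
Enumerate nonzero differences d = a - a' with a > a' (then include -d):
Positive differences: {2, 5, 7, 11, 13, 18}
Full difference set: {0} ∪ (positive diffs) ∪ (negative diffs).
|A - A| = 1 + 2·6 = 13 (matches direct enumeration: 13).

|A - A| = 13


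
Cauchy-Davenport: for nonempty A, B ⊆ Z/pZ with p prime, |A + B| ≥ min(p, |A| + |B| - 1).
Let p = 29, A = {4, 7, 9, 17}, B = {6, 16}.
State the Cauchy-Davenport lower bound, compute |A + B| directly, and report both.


Cauchy-Davenport: |A + B| ≥ min(p, |A| + |B| - 1) for A, B nonempty in Z/pZ.
|A| = 4, |B| = 2, p = 29.
CD lower bound = min(29, 4 + 2 - 1) = min(29, 5) = 5.
Compute A + B mod 29 directly:
a = 4: 4+6=10, 4+16=20
a = 7: 7+6=13, 7+16=23
a = 9: 9+6=15, 9+16=25
a = 17: 17+6=23, 17+16=4
A + B = {4, 10, 13, 15, 20, 23, 25}, so |A + B| = 7.
Verify: 7 ≥ 5? Yes ✓.

CD lower bound = 5, actual |A + B| = 7.


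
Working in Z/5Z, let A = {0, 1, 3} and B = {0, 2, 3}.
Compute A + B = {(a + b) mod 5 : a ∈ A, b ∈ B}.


Work in Z/5Z: reduce every sum a + b modulo 5.
Enumerate all 9 pairs:
a = 0: 0+0=0, 0+2=2, 0+3=3
a = 1: 1+0=1, 1+2=3, 1+3=4
a = 3: 3+0=3, 3+2=0, 3+3=1
Distinct residues collected: {0, 1, 2, 3, 4}
|A + B| = 5 (out of 5 total residues).

A + B = {0, 1, 2, 3, 4}


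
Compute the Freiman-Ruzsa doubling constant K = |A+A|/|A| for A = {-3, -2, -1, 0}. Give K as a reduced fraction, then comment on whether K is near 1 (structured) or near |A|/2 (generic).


|A| = 4.
Compute A + A by enumerating all 16 pairs.
A + A = {-6, -5, -4, -3, -2, -1, 0}, so |A + A| = 7.
K = |A + A| / |A| = 7/4 (already in lowest terms) ≈ 1.7500.
Reference: AP of size 4 gives K = 7/4 ≈ 1.7500; a fully generic set of size 4 gives K ≈ 2.5000.

|A| = 4, |A + A| = 7, K = 7/4.


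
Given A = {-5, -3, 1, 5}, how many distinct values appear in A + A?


A + A = {a + a' : a, a' ∈ A}; |A| = 4.
General bounds: 2|A| - 1 ≤ |A + A| ≤ |A|(|A|+1)/2, i.e. 7 ≤ |A + A| ≤ 10.
Lower bound 2|A|-1 is attained iff A is an arithmetic progression.
Enumerate sums a + a' for a ≤ a' (symmetric, so this suffices):
a = -5: -5+-5=-10, -5+-3=-8, -5+1=-4, -5+5=0
a = -3: -3+-3=-6, -3+1=-2, -3+5=2
a = 1: 1+1=2, 1+5=6
a = 5: 5+5=10
Distinct sums: {-10, -8, -6, -4, -2, 0, 2, 6, 10}
|A + A| = 9

|A + A| = 9


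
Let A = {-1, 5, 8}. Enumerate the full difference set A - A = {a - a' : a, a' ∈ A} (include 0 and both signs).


A - A = {a - a' : a, a' ∈ A}.
Compute a - a' for each ordered pair (a, a'):
a = -1: -1--1=0, -1-5=-6, -1-8=-9
a = 5: 5--1=6, 5-5=0, 5-8=-3
a = 8: 8--1=9, 8-5=3, 8-8=0
Collecting distinct values (and noting 0 appears from a-a):
A - A = {-9, -6, -3, 0, 3, 6, 9}
|A - A| = 7

A - A = {-9, -6, -3, 0, 3, 6, 9}


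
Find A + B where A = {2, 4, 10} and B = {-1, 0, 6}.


A + B = {a + b : a ∈ A, b ∈ B}.
Enumerate all |A|·|B| = 3·3 = 9 pairs (a, b) and collect distinct sums.
a = 2: 2+-1=1, 2+0=2, 2+6=8
a = 4: 4+-1=3, 4+0=4, 4+6=10
a = 10: 10+-1=9, 10+0=10, 10+6=16
Collecting distinct sums: A + B = {1, 2, 3, 4, 8, 9, 10, 16}
|A + B| = 8

A + B = {1, 2, 3, 4, 8, 9, 10, 16}


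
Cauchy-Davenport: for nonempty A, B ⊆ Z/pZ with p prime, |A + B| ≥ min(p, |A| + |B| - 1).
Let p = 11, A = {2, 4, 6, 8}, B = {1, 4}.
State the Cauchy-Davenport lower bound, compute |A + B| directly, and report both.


Cauchy-Davenport: |A + B| ≥ min(p, |A| + |B| - 1) for A, B nonempty in Z/pZ.
|A| = 4, |B| = 2, p = 11.
CD lower bound = min(11, 4 + 2 - 1) = min(11, 5) = 5.
Compute A + B mod 11 directly:
a = 2: 2+1=3, 2+4=6
a = 4: 4+1=5, 4+4=8
a = 6: 6+1=7, 6+4=10
a = 8: 8+1=9, 8+4=1
A + B = {1, 3, 5, 6, 7, 8, 9, 10}, so |A + B| = 8.
Verify: 8 ≥ 5? Yes ✓.

CD lower bound = 5, actual |A + B| = 8.


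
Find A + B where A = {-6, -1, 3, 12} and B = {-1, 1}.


A + B = {a + b : a ∈ A, b ∈ B}.
Enumerate all |A|·|B| = 4·2 = 8 pairs (a, b) and collect distinct sums.
a = -6: -6+-1=-7, -6+1=-5
a = -1: -1+-1=-2, -1+1=0
a = 3: 3+-1=2, 3+1=4
a = 12: 12+-1=11, 12+1=13
Collecting distinct sums: A + B = {-7, -5, -2, 0, 2, 4, 11, 13}
|A + B| = 8

A + B = {-7, -5, -2, 0, 2, 4, 11, 13}


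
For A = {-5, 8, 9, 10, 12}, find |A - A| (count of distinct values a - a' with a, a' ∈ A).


A - A = {a - a' : a, a' ∈ A}; |A| = 5.
Bounds: 2|A|-1 ≤ |A - A| ≤ |A|² - |A| + 1, i.e. 9 ≤ |A - A| ≤ 21.
Note: 0 ∈ A - A always (from a - a). The set is symmetric: if d ∈ A - A then -d ∈ A - A.
Enumerate nonzero differences d = a - a' with a > a' (then include -d):
Positive differences: {1, 2, 3, 4, 13, 14, 15, 17}
Full difference set: {0} ∪ (positive diffs) ∪ (negative diffs).
|A - A| = 1 + 2·8 = 17 (matches direct enumeration: 17).

|A - A| = 17


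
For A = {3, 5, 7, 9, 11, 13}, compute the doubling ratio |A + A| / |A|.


|A| = 6.
Compute A + A by enumerating all 36 pairs.
A + A = {6, 8, 10, 12, 14, 16, 18, 20, 22, 24, 26}, so |A + A| = 11.
K = |A + A| / |A| = 11/6 (already in lowest terms) ≈ 1.8333.
Reference: AP of size 6 gives K = 11/6 ≈ 1.8333; a fully generic set of size 6 gives K ≈ 3.5000.

|A| = 6, |A + A| = 11, K = 11/6.


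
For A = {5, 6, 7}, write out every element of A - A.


A - A = {a - a' : a, a' ∈ A}.
Compute a - a' for each ordered pair (a, a'):
a = 5: 5-5=0, 5-6=-1, 5-7=-2
a = 6: 6-5=1, 6-6=0, 6-7=-1
a = 7: 7-5=2, 7-6=1, 7-7=0
Collecting distinct values (and noting 0 appears from a-a):
A - A = {-2, -1, 0, 1, 2}
|A - A| = 5

A - A = {-2, -1, 0, 1, 2}


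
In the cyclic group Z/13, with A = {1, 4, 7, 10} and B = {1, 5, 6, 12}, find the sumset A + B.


Work in Z/13Z: reduce every sum a + b modulo 13.
Enumerate all 16 pairs:
a = 1: 1+1=2, 1+5=6, 1+6=7, 1+12=0
a = 4: 4+1=5, 4+5=9, 4+6=10, 4+12=3
a = 7: 7+1=8, 7+5=12, 7+6=0, 7+12=6
a = 10: 10+1=11, 10+5=2, 10+6=3, 10+12=9
Distinct residues collected: {0, 2, 3, 5, 6, 7, 8, 9, 10, 11, 12}
|A + B| = 11 (out of 13 total residues).

A + B = {0, 2, 3, 5, 6, 7, 8, 9, 10, 11, 12}


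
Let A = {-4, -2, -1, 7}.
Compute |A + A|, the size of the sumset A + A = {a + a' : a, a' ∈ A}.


A + A = {a + a' : a, a' ∈ A}; |A| = 4.
General bounds: 2|A| - 1 ≤ |A + A| ≤ |A|(|A|+1)/2, i.e. 7 ≤ |A + A| ≤ 10.
Lower bound 2|A|-1 is attained iff A is an arithmetic progression.
Enumerate sums a + a' for a ≤ a' (symmetric, so this suffices):
a = -4: -4+-4=-8, -4+-2=-6, -4+-1=-5, -4+7=3
a = -2: -2+-2=-4, -2+-1=-3, -2+7=5
a = -1: -1+-1=-2, -1+7=6
a = 7: 7+7=14
Distinct sums: {-8, -6, -5, -4, -3, -2, 3, 5, 6, 14}
|A + A| = 10

|A + A| = 10


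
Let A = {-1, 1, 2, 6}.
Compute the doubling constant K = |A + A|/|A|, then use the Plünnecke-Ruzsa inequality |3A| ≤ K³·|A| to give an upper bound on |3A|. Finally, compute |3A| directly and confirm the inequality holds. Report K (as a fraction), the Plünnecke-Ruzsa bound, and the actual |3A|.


|A| = 4.
Step 1: Compute A + A by enumerating all 16 pairs.
A + A = {-2, 0, 1, 2, 3, 4, 5, 7, 8, 12}, so |A + A| = 10.
Step 2: Doubling constant K = |A + A|/|A| = 10/4 = 10/4 ≈ 2.5000.
Step 3: Plünnecke-Ruzsa gives |3A| ≤ K³·|A| = (2.5000)³ · 4 ≈ 62.5000.
Step 4: Compute 3A = A + A + A directly by enumerating all triples (a,b,c) ∈ A³; |3A| = 17.
Step 5: Check 17 ≤ 62.5000? Yes ✓.

K = 10/4, Plünnecke-Ruzsa bound K³|A| ≈ 62.5000, |3A| = 17, inequality holds.


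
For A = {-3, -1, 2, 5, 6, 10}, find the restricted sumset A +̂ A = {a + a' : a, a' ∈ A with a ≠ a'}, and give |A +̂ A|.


Restricted sumset: A +̂ A = {a + a' : a ∈ A, a' ∈ A, a ≠ a'}.
Equivalently, take A + A and drop any sum 2a that is achievable ONLY as a + a for a ∈ A (i.e. sums representable only with equal summands).
Enumerate pairs (a, a') with a < a' (symmetric, so each unordered pair gives one sum; this covers all a ≠ a'):
  -3 + -1 = -4
  -3 + 2 = -1
  -3 + 5 = 2
  -3 + 6 = 3
  -3 + 10 = 7
  -1 + 2 = 1
  -1 + 5 = 4
  -1 + 6 = 5
  -1 + 10 = 9
  2 + 5 = 7
  2 + 6 = 8
  2 + 10 = 12
  5 + 6 = 11
  5 + 10 = 15
  6 + 10 = 16
Collected distinct sums: {-4, -1, 1, 2, 3, 4, 5, 7, 8, 9, 11, 12, 15, 16}
|A +̂ A| = 14
(Reference bound: |A +̂ A| ≥ 2|A| - 3 for |A| ≥ 2, with |A| = 6 giving ≥ 9.)

|A +̂ A| = 14
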